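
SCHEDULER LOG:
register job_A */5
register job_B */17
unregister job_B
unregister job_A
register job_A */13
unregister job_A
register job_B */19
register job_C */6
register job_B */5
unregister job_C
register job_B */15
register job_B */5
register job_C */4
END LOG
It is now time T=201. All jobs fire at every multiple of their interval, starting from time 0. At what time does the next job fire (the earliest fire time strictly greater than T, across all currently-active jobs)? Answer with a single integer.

Op 1: register job_A */5 -> active={job_A:*/5}
Op 2: register job_B */17 -> active={job_A:*/5, job_B:*/17}
Op 3: unregister job_B -> active={job_A:*/5}
Op 4: unregister job_A -> active={}
Op 5: register job_A */13 -> active={job_A:*/13}
Op 6: unregister job_A -> active={}
Op 7: register job_B */19 -> active={job_B:*/19}
Op 8: register job_C */6 -> active={job_B:*/19, job_C:*/6}
Op 9: register job_B */5 -> active={job_B:*/5, job_C:*/6}
Op 10: unregister job_C -> active={job_B:*/5}
Op 11: register job_B */15 -> active={job_B:*/15}
Op 12: register job_B */5 -> active={job_B:*/5}
Op 13: register job_C */4 -> active={job_B:*/5, job_C:*/4}
  job_B: interval 5, next fire after T=201 is 205
  job_C: interval 4, next fire after T=201 is 204
Earliest fire time = 204 (job job_C)

Answer: 204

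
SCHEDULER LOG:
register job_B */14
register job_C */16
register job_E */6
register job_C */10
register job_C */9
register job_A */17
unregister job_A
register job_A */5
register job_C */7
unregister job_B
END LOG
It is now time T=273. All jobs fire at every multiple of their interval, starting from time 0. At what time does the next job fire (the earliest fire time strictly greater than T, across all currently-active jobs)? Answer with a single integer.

Answer: 275

Derivation:
Op 1: register job_B */14 -> active={job_B:*/14}
Op 2: register job_C */16 -> active={job_B:*/14, job_C:*/16}
Op 3: register job_E */6 -> active={job_B:*/14, job_C:*/16, job_E:*/6}
Op 4: register job_C */10 -> active={job_B:*/14, job_C:*/10, job_E:*/6}
Op 5: register job_C */9 -> active={job_B:*/14, job_C:*/9, job_E:*/6}
Op 6: register job_A */17 -> active={job_A:*/17, job_B:*/14, job_C:*/9, job_E:*/6}
Op 7: unregister job_A -> active={job_B:*/14, job_C:*/9, job_E:*/6}
Op 8: register job_A */5 -> active={job_A:*/5, job_B:*/14, job_C:*/9, job_E:*/6}
Op 9: register job_C */7 -> active={job_A:*/5, job_B:*/14, job_C:*/7, job_E:*/6}
Op 10: unregister job_B -> active={job_A:*/5, job_C:*/7, job_E:*/6}
  job_A: interval 5, next fire after T=273 is 275
  job_C: interval 7, next fire after T=273 is 280
  job_E: interval 6, next fire after T=273 is 276
Earliest fire time = 275 (job job_A)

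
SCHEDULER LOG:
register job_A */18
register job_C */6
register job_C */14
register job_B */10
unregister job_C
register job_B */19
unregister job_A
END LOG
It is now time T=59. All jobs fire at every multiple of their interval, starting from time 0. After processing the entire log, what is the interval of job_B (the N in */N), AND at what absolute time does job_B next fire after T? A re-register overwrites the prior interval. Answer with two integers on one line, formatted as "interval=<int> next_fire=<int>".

Op 1: register job_A */18 -> active={job_A:*/18}
Op 2: register job_C */6 -> active={job_A:*/18, job_C:*/6}
Op 3: register job_C */14 -> active={job_A:*/18, job_C:*/14}
Op 4: register job_B */10 -> active={job_A:*/18, job_B:*/10, job_C:*/14}
Op 5: unregister job_C -> active={job_A:*/18, job_B:*/10}
Op 6: register job_B */19 -> active={job_A:*/18, job_B:*/19}
Op 7: unregister job_A -> active={job_B:*/19}
Final interval of job_B = 19
Next fire of job_B after T=59: (59//19+1)*19 = 76

Answer: interval=19 next_fire=76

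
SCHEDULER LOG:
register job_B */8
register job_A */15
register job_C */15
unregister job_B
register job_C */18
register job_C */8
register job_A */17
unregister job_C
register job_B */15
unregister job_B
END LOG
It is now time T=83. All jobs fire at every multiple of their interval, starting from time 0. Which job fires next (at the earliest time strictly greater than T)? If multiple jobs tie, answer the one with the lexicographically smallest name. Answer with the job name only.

Answer: job_A

Derivation:
Op 1: register job_B */8 -> active={job_B:*/8}
Op 2: register job_A */15 -> active={job_A:*/15, job_B:*/8}
Op 3: register job_C */15 -> active={job_A:*/15, job_B:*/8, job_C:*/15}
Op 4: unregister job_B -> active={job_A:*/15, job_C:*/15}
Op 5: register job_C */18 -> active={job_A:*/15, job_C:*/18}
Op 6: register job_C */8 -> active={job_A:*/15, job_C:*/8}
Op 7: register job_A */17 -> active={job_A:*/17, job_C:*/8}
Op 8: unregister job_C -> active={job_A:*/17}
Op 9: register job_B */15 -> active={job_A:*/17, job_B:*/15}
Op 10: unregister job_B -> active={job_A:*/17}
  job_A: interval 17, next fire after T=83 is 85
Earliest = 85, winner (lex tiebreak) = job_A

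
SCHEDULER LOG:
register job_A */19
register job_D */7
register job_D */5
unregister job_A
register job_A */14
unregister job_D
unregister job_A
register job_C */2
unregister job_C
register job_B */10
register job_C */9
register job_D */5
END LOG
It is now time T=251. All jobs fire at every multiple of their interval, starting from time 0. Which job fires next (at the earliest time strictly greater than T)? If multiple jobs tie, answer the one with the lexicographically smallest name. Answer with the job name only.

Answer: job_C

Derivation:
Op 1: register job_A */19 -> active={job_A:*/19}
Op 2: register job_D */7 -> active={job_A:*/19, job_D:*/7}
Op 3: register job_D */5 -> active={job_A:*/19, job_D:*/5}
Op 4: unregister job_A -> active={job_D:*/5}
Op 5: register job_A */14 -> active={job_A:*/14, job_D:*/5}
Op 6: unregister job_D -> active={job_A:*/14}
Op 7: unregister job_A -> active={}
Op 8: register job_C */2 -> active={job_C:*/2}
Op 9: unregister job_C -> active={}
Op 10: register job_B */10 -> active={job_B:*/10}
Op 11: register job_C */9 -> active={job_B:*/10, job_C:*/9}
Op 12: register job_D */5 -> active={job_B:*/10, job_C:*/9, job_D:*/5}
  job_B: interval 10, next fire after T=251 is 260
  job_C: interval 9, next fire after T=251 is 252
  job_D: interval 5, next fire after T=251 is 255
Earliest = 252, winner (lex tiebreak) = job_C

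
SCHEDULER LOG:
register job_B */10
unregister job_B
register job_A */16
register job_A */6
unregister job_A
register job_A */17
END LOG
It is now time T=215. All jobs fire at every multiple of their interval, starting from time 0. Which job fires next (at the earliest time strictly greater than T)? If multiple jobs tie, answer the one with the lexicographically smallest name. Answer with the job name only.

Op 1: register job_B */10 -> active={job_B:*/10}
Op 2: unregister job_B -> active={}
Op 3: register job_A */16 -> active={job_A:*/16}
Op 4: register job_A */6 -> active={job_A:*/6}
Op 5: unregister job_A -> active={}
Op 6: register job_A */17 -> active={job_A:*/17}
  job_A: interval 17, next fire after T=215 is 221
Earliest = 221, winner (lex tiebreak) = job_A

Answer: job_A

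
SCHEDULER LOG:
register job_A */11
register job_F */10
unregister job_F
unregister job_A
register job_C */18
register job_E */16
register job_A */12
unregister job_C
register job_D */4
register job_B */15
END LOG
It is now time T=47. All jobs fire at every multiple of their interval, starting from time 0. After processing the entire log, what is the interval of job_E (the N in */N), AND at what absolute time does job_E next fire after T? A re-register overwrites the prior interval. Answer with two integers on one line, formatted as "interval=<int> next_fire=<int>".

Op 1: register job_A */11 -> active={job_A:*/11}
Op 2: register job_F */10 -> active={job_A:*/11, job_F:*/10}
Op 3: unregister job_F -> active={job_A:*/11}
Op 4: unregister job_A -> active={}
Op 5: register job_C */18 -> active={job_C:*/18}
Op 6: register job_E */16 -> active={job_C:*/18, job_E:*/16}
Op 7: register job_A */12 -> active={job_A:*/12, job_C:*/18, job_E:*/16}
Op 8: unregister job_C -> active={job_A:*/12, job_E:*/16}
Op 9: register job_D */4 -> active={job_A:*/12, job_D:*/4, job_E:*/16}
Op 10: register job_B */15 -> active={job_A:*/12, job_B:*/15, job_D:*/4, job_E:*/16}
Final interval of job_E = 16
Next fire of job_E after T=47: (47//16+1)*16 = 48

Answer: interval=16 next_fire=48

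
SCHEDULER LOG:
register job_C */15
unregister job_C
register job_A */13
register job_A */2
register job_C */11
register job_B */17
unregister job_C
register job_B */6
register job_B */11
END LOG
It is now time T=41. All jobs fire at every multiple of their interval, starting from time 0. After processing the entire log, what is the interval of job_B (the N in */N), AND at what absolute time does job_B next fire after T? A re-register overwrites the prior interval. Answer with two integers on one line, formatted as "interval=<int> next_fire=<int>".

Answer: interval=11 next_fire=44

Derivation:
Op 1: register job_C */15 -> active={job_C:*/15}
Op 2: unregister job_C -> active={}
Op 3: register job_A */13 -> active={job_A:*/13}
Op 4: register job_A */2 -> active={job_A:*/2}
Op 5: register job_C */11 -> active={job_A:*/2, job_C:*/11}
Op 6: register job_B */17 -> active={job_A:*/2, job_B:*/17, job_C:*/11}
Op 7: unregister job_C -> active={job_A:*/2, job_B:*/17}
Op 8: register job_B */6 -> active={job_A:*/2, job_B:*/6}
Op 9: register job_B */11 -> active={job_A:*/2, job_B:*/11}
Final interval of job_B = 11
Next fire of job_B after T=41: (41//11+1)*11 = 44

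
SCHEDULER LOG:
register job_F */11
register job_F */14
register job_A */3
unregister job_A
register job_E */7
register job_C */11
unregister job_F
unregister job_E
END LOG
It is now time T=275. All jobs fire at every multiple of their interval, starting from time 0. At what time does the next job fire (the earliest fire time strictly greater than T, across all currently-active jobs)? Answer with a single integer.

Op 1: register job_F */11 -> active={job_F:*/11}
Op 2: register job_F */14 -> active={job_F:*/14}
Op 3: register job_A */3 -> active={job_A:*/3, job_F:*/14}
Op 4: unregister job_A -> active={job_F:*/14}
Op 5: register job_E */7 -> active={job_E:*/7, job_F:*/14}
Op 6: register job_C */11 -> active={job_C:*/11, job_E:*/7, job_F:*/14}
Op 7: unregister job_F -> active={job_C:*/11, job_E:*/7}
Op 8: unregister job_E -> active={job_C:*/11}
  job_C: interval 11, next fire after T=275 is 286
Earliest fire time = 286 (job job_C)

Answer: 286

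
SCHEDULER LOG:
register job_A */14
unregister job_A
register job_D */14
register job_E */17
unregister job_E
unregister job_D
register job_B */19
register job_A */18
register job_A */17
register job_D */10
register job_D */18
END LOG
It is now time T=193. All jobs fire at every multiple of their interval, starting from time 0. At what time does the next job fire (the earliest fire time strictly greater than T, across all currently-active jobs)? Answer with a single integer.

Op 1: register job_A */14 -> active={job_A:*/14}
Op 2: unregister job_A -> active={}
Op 3: register job_D */14 -> active={job_D:*/14}
Op 4: register job_E */17 -> active={job_D:*/14, job_E:*/17}
Op 5: unregister job_E -> active={job_D:*/14}
Op 6: unregister job_D -> active={}
Op 7: register job_B */19 -> active={job_B:*/19}
Op 8: register job_A */18 -> active={job_A:*/18, job_B:*/19}
Op 9: register job_A */17 -> active={job_A:*/17, job_B:*/19}
Op 10: register job_D */10 -> active={job_A:*/17, job_B:*/19, job_D:*/10}
Op 11: register job_D */18 -> active={job_A:*/17, job_B:*/19, job_D:*/18}
  job_A: interval 17, next fire after T=193 is 204
  job_B: interval 19, next fire after T=193 is 209
  job_D: interval 18, next fire after T=193 is 198
Earliest fire time = 198 (job job_D)

Answer: 198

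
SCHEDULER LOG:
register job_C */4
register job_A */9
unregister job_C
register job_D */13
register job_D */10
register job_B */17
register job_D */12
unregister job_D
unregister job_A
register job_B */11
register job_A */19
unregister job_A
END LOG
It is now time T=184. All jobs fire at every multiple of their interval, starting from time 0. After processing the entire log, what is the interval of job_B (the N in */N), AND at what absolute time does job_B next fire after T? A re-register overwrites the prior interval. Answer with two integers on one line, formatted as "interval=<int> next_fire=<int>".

Answer: interval=11 next_fire=187

Derivation:
Op 1: register job_C */4 -> active={job_C:*/4}
Op 2: register job_A */9 -> active={job_A:*/9, job_C:*/4}
Op 3: unregister job_C -> active={job_A:*/9}
Op 4: register job_D */13 -> active={job_A:*/9, job_D:*/13}
Op 5: register job_D */10 -> active={job_A:*/9, job_D:*/10}
Op 6: register job_B */17 -> active={job_A:*/9, job_B:*/17, job_D:*/10}
Op 7: register job_D */12 -> active={job_A:*/9, job_B:*/17, job_D:*/12}
Op 8: unregister job_D -> active={job_A:*/9, job_B:*/17}
Op 9: unregister job_A -> active={job_B:*/17}
Op 10: register job_B */11 -> active={job_B:*/11}
Op 11: register job_A */19 -> active={job_A:*/19, job_B:*/11}
Op 12: unregister job_A -> active={job_B:*/11}
Final interval of job_B = 11
Next fire of job_B after T=184: (184//11+1)*11 = 187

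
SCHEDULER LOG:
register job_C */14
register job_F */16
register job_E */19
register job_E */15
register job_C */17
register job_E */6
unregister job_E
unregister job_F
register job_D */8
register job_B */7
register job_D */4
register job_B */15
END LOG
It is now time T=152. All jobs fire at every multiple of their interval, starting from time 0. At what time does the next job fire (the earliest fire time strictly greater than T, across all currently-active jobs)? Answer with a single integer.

Answer: 153

Derivation:
Op 1: register job_C */14 -> active={job_C:*/14}
Op 2: register job_F */16 -> active={job_C:*/14, job_F:*/16}
Op 3: register job_E */19 -> active={job_C:*/14, job_E:*/19, job_F:*/16}
Op 4: register job_E */15 -> active={job_C:*/14, job_E:*/15, job_F:*/16}
Op 5: register job_C */17 -> active={job_C:*/17, job_E:*/15, job_F:*/16}
Op 6: register job_E */6 -> active={job_C:*/17, job_E:*/6, job_F:*/16}
Op 7: unregister job_E -> active={job_C:*/17, job_F:*/16}
Op 8: unregister job_F -> active={job_C:*/17}
Op 9: register job_D */8 -> active={job_C:*/17, job_D:*/8}
Op 10: register job_B */7 -> active={job_B:*/7, job_C:*/17, job_D:*/8}
Op 11: register job_D */4 -> active={job_B:*/7, job_C:*/17, job_D:*/4}
Op 12: register job_B */15 -> active={job_B:*/15, job_C:*/17, job_D:*/4}
  job_B: interval 15, next fire after T=152 is 165
  job_C: interval 17, next fire after T=152 is 153
  job_D: interval 4, next fire after T=152 is 156
Earliest fire time = 153 (job job_C)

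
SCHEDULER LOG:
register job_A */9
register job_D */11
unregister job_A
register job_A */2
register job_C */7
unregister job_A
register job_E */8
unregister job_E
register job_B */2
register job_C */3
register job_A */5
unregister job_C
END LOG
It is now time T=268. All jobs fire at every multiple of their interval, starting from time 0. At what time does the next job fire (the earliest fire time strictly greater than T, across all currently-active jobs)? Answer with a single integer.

Answer: 270

Derivation:
Op 1: register job_A */9 -> active={job_A:*/9}
Op 2: register job_D */11 -> active={job_A:*/9, job_D:*/11}
Op 3: unregister job_A -> active={job_D:*/11}
Op 4: register job_A */2 -> active={job_A:*/2, job_D:*/11}
Op 5: register job_C */7 -> active={job_A:*/2, job_C:*/7, job_D:*/11}
Op 6: unregister job_A -> active={job_C:*/7, job_D:*/11}
Op 7: register job_E */8 -> active={job_C:*/7, job_D:*/11, job_E:*/8}
Op 8: unregister job_E -> active={job_C:*/7, job_D:*/11}
Op 9: register job_B */2 -> active={job_B:*/2, job_C:*/7, job_D:*/11}
Op 10: register job_C */3 -> active={job_B:*/2, job_C:*/3, job_D:*/11}
Op 11: register job_A */5 -> active={job_A:*/5, job_B:*/2, job_C:*/3, job_D:*/11}
Op 12: unregister job_C -> active={job_A:*/5, job_B:*/2, job_D:*/11}
  job_A: interval 5, next fire after T=268 is 270
  job_B: interval 2, next fire after T=268 is 270
  job_D: interval 11, next fire after T=268 is 275
Earliest fire time = 270 (job job_A)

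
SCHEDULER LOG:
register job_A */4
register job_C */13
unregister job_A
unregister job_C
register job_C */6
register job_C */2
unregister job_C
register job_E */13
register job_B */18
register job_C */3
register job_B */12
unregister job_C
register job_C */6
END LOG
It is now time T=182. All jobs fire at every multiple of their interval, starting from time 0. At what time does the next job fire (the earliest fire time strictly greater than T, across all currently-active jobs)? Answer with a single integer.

Answer: 186

Derivation:
Op 1: register job_A */4 -> active={job_A:*/4}
Op 2: register job_C */13 -> active={job_A:*/4, job_C:*/13}
Op 3: unregister job_A -> active={job_C:*/13}
Op 4: unregister job_C -> active={}
Op 5: register job_C */6 -> active={job_C:*/6}
Op 6: register job_C */2 -> active={job_C:*/2}
Op 7: unregister job_C -> active={}
Op 8: register job_E */13 -> active={job_E:*/13}
Op 9: register job_B */18 -> active={job_B:*/18, job_E:*/13}
Op 10: register job_C */3 -> active={job_B:*/18, job_C:*/3, job_E:*/13}
Op 11: register job_B */12 -> active={job_B:*/12, job_C:*/3, job_E:*/13}
Op 12: unregister job_C -> active={job_B:*/12, job_E:*/13}
Op 13: register job_C */6 -> active={job_B:*/12, job_C:*/6, job_E:*/13}
  job_B: interval 12, next fire after T=182 is 192
  job_C: interval 6, next fire after T=182 is 186
  job_E: interval 13, next fire after T=182 is 195
Earliest fire time = 186 (job job_C)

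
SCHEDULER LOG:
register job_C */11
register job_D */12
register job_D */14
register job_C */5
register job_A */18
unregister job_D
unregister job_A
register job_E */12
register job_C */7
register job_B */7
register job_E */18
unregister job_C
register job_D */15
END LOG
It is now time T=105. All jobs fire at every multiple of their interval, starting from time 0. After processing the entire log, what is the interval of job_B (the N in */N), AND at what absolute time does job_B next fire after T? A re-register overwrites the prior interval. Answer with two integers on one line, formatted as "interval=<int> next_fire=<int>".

Op 1: register job_C */11 -> active={job_C:*/11}
Op 2: register job_D */12 -> active={job_C:*/11, job_D:*/12}
Op 3: register job_D */14 -> active={job_C:*/11, job_D:*/14}
Op 4: register job_C */5 -> active={job_C:*/5, job_D:*/14}
Op 5: register job_A */18 -> active={job_A:*/18, job_C:*/5, job_D:*/14}
Op 6: unregister job_D -> active={job_A:*/18, job_C:*/5}
Op 7: unregister job_A -> active={job_C:*/5}
Op 8: register job_E */12 -> active={job_C:*/5, job_E:*/12}
Op 9: register job_C */7 -> active={job_C:*/7, job_E:*/12}
Op 10: register job_B */7 -> active={job_B:*/7, job_C:*/7, job_E:*/12}
Op 11: register job_E */18 -> active={job_B:*/7, job_C:*/7, job_E:*/18}
Op 12: unregister job_C -> active={job_B:*/7, job_E:*/18}
Op 13: register job_D */15 -> active={job_B:*/7, job_D:*/15, job_E:*/18}
Final interval of job_B = 7
Next fire of job_B after T=105: (105//7+1)*7 = 112

Answer: interval=7 next_fire=112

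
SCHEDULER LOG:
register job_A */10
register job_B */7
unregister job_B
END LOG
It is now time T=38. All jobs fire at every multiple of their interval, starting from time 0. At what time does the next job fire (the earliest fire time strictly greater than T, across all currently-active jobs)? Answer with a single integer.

Op 1: register job_A */10 -> active={job_A:*/10}
Op 2: register job_B */7 -> active={job_A:*/10, job_B:*/7}
Op 3: unregister job_B -> active={job_A:*/10}
  job_A: interval 10, next fire after T=38 is 40
Earliest fire time = 40 (job job_A)

Answer: 40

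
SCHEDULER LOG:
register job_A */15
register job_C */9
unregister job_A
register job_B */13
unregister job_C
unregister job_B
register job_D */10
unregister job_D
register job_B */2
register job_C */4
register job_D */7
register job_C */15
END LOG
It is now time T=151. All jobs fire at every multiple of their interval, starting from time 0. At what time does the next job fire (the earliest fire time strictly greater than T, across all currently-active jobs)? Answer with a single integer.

Answer: 152

Derivation:
Op 1: register job_A */15 -> active={job_A:*/15}
Op 2: register job_C */9 -> active={job_A:*/15, job_C:*/9}
Op 3: unregister job_A -> active={job_C:*/9}
Op 4: register job_B */13 -> active={job_B:*/13, job_C:*/9}
Op 5: unregister job_C -> active={job_B:*/13}
Op 6: unregister job_B -> active={}
Op 7: register job_D */10 -> active={job_D:*/10}
Op 8: unregister job_D -> active={}
Op 9: register job_B */2 -> active={job_B:*/2}
Op 10: register job_C */4 -> active={job_B:*/2, job_C:*/4}
Op 11: register job_D */7 -> active={job_B:*/2, job_C:*/4, job_D:*/7}
Op 12: register job_C */15 -> active={job_B:*/2, job_C:*/15, job_D:*/7}
  job_B: interval 2, next fire after T=151 is 152
  job_C: interval 15, next fire after T=151 is 165
  job_D: interval 7, next fire after T=151 is 154
Earliest fire time = 152 (job job_B)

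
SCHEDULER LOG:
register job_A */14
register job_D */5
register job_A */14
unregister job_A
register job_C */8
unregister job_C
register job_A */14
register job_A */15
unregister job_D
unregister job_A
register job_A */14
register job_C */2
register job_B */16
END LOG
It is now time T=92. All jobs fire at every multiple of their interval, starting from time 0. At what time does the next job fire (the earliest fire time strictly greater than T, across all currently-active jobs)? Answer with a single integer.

Op 1: register job_A */14 -> active={job_A:*/14}
Op 2: register job_D */5 -> active={job_A:*/14, job_D:*/5}
Op 3: register job_A */14 -> active={job_A:*/14, job_D:*/5}
Op 4: unregister job_A -> active={job_D:*/5}
Op 5: register job_C */8 -> active={job_C:*/8, job_D:*/5}
Op 6: unregister job_C -> active={job_D:*/5}
Op 7: register job_A */14 -> active={job_A:*/14, job_D:*/5}
Op 8: register job_A */15 -> active={job_A:*/15, job_D:*/5}
Op 9: unregister job_D -> active={job_A:*/15}
Op 10: unregister job_A -> active={}
Op 11: register job_A */14 -> active={job_A:*/14}
Op 12: register job_C */2 -> active={job_A:*/14, job_C:*/2}
Op 13: register job_B */16 -> active={job_A:*/14, job_B:*/16, job_C:*/2}
  job_A: interval 14, next fire after T=92 is 98
  job_B: interval 16, next fire after T=92 is 96
  job_C: interval 2, next fire after T=92 is 94
Earliest fire time = 94 (job job_C)

Answer: 94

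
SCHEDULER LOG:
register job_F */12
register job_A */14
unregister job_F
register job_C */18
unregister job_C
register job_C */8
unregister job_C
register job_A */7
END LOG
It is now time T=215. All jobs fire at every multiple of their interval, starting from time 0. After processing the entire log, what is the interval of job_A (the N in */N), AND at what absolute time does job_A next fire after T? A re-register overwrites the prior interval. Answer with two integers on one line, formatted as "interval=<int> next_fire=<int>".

Op 1: register job_F */12 -> active={job_F:*/12}
Op 2: register job_A */14 -> active={job_A:*/14, job_F:*/12}
Op 3: unregister job_F -> active={job_A:*/14}
Op 4: register job_C */18 -> active={job_A:*/14, job_C:*/18}
Op 5: unregister job_C -> active={job_A:*/14}
Op 6: register job_C */8 -> active={job_A:*/14, job_C:*/8}
Op 7: unregister job_C -> active={job_A:*/14}
Op 8: register job_A */7 -> active={job_A:*/7}
Final interval of job_A = 7
Next fire of job_A after T=215: (215//7+1)*7 = 217

Answer: interval=7 next_fire=217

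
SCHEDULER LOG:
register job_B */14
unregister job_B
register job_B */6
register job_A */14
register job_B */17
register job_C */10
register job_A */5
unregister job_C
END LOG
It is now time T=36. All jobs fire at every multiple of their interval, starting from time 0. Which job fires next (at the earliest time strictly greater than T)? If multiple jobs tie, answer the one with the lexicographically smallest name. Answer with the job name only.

Answer: job_A

Derivation:
Op 1: register job_B */14 -> active={job_B:*/14}
Op 2: unregister job_B -> active={}
Op 3: register job_B */6 -> active={job_B:*/6}
Op 4: register job_A */14 -> active={job_A:*/14, job_B:*/6}
Op 5: register job_B */17 -> active={job_A:*/14, job_B:*/17}
Op 6: register job_C */10 -> active={job_A:*/14, job_B:*/17, job_C:*/10}
Op 7: register job_A */5 -> active={job_A:*/5, job_B:*/17, job_C:*/10}
Op 8: unregister job_C -> active={job_A:*/5, job_B:*/17}
  job_A: interval 5, next fire after T=36 is 40
  job_B: interval 17, next fire after T=36 is 51
Earliest = 40, winner (lex tiebreak) = job_A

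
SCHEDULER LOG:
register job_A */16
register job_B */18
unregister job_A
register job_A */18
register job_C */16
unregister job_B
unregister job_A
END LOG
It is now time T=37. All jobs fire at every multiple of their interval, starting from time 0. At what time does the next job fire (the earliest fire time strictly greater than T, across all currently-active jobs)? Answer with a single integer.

Op 1: register job_A */16 -> active={job_A:*/16}
Op 2: register job_B */18 -> active={job_A:*/16, job_B:*/18}
Op 3: unregister job_A -> active={job_B:*/18}
Op 4: register job_A */18 -> active={job_A:*/18, job_B:*/18}
Op 5: register job_C */16 -> active={job_A:*/18, job_B:*/18, job_C:*/16}
Op 6: unregister job_B -> active={job_A:*/18, job_C:*/16}
Op 7: unregister job_A -> active={job_C:*/16}
  job_C: interval 16, next fire after T=37 is 48
Earliest fire time = 48 (job job_C)

Answer: 48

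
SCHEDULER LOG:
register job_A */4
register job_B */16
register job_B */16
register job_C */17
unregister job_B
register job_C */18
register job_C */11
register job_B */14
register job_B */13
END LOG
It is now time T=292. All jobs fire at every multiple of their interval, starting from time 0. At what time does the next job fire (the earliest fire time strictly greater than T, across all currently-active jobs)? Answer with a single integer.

Answer: 296

Derivation:
Op 1: register job_A */4 -> active={job_A:*/4}
Op 2: register job_B */16 -> active={job_A:*/4, job_B:*/16}
Op 3: register job_B */16 -> active={job_A:*/4, job_B:*/16}
Op 4: register job_C */17 -> active={job_A:*/4, job_B:*/16, job_C:*/17}
Op 5: unregister job_B -> active={job_A:*/4, job_C:*/17}
Op 6: register job_C */18 -> active={job_A:*/4, job_C:*/18}
Op 7: register job_C */11 -> active={job_A:*/4, job_C:*/11}
Op 8: register job_B */14 -> active={job_A:*/4, job_B:*/14, job_C:*/11}
Op 9: register job_B */13 -> active={job_A:*/4, job_B:*/13, job_C:*/11}
  job_A: interval 4, next fire after T=292 is 296
  job_B: interval 13, next fire after T=292 is 299
  job_C: interval 11, next fire after T=292 is 297
Earliest fire time = 296 (job job_A)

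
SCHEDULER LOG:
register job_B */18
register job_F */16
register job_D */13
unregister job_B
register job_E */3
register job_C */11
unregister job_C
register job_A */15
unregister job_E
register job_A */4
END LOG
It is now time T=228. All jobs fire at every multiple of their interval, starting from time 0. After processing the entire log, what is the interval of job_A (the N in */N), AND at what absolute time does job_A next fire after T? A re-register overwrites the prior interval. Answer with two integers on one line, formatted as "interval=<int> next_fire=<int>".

Answer: interval=4 next_fire=232

Derivation:
Op 1: register job_B */18 -> active={job_B:*/18}
Op 2: register job_F */16 -> active={job_B:*/18, job_F:*/16}
Op 3: register job_D */13 -> active={job_B:*/18, job_D:*/13, job_F:*/16}
Op 4: unregister job_B -> active={job_D:*/13, job_F:*/16}
Op 5: register job_E */3 -> active={job_D:*/13, job_E:*/3, job_F:*/16}
Op 6: register job_C */11 -> active={job_C:*/11, job_D:*/13, job_E:*/3, job_F:*/16}
Op 7: unregister job_C -> active={job_D:*/13, job_E:*/3, job_F:*/16}
Op 8: register job_A */15 -> active={job_A:*/15, job_D:*/13, job_E:*/3, job_F:*/16}
Op 9: unregister job_E -> active={job_A:*/15, job_D:*/13, job_F:*/16}
Op 10: register job_A */4 -> active={job_A:*/4, job_D:*/13, job_F:*/16}
Final interval of job_A = 4
Next fire of job_A after T=228: (228//4+1)*4 = 232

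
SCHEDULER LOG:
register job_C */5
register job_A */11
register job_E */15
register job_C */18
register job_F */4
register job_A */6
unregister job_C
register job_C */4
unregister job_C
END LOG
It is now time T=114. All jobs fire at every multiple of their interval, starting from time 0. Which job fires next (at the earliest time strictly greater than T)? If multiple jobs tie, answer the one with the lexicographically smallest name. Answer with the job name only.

Answer: job_F

Derivation:
Op 1: register job_C */5 -> active={job_C:*/5}
Op 2: register job_A */11 -> active={job_A:*/11, job_C:*/5}
Op 3: register job_E */15 -> active={job_A:*/11, job_C:*/5, job_E:*/15}
Op 4: register job_C */18 -> active={job_A:*/11, job_C:*/18, job_E:*/15}
Op 5: register job_F */4 -> active={job_A:*/11, job_C:*/18, job_E:*/15, job_F:*/4}
Op 6: register job_A */6 -> active={job_A:*/6, job_C:*/18, job_E:*/15, job_F:*/4}
Op 7: unregister job_C -> active={job_A:*/6, job_E:*/15, job_F:*/4}
Op 8: register job_C */4 -> active={job_A:*/6, job_C:*/4, job_E:*/15, job_F:*/4}
Op 9: unregister job_C -> active={job_A:*/6, job_E:*/15, job_F:*/4}
  job_A: interval 6, next fire after T=114 is 120
  job_E: interval 15, next fire after T=114 is 120
  job_F: interval 4, next fire after T=114 is 116
Earliest = 116, winner (lex tiebreak) = job_F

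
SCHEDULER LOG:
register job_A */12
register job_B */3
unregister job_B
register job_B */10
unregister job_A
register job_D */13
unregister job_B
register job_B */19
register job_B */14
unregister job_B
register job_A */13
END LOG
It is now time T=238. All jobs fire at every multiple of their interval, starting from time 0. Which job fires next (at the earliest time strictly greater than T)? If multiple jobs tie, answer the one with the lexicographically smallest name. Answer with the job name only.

Op 1: register job_A */12 -> active={job_A:*/12}
Op 2: register job_B */3 -> active={job_A:*/12, job_B:*/3}
Op 3: unregister job_B -> active={job_A:*/12}
Op 4: register job_B */10 -> active={job_A:*/12, job_B:*/10}
Op 5: unregister job_A -> active={job_B:*/10}
Op 6: register job_D */13 -> active={job_B:*/10, job_D:*/13}
Op 7: unregister job_B -> active={job_D:*/13}
Op 8: register job_B */19 -> active={job_B:*/19, job_D:*/13}
Op 9: register job_B */14 -> active={job_B:*/14, job_D:*/13}
Op 10: unregister job_B -> active={job_D:*/13}
Op 11: register job_A */13 -> active={job_A:*/13, job_D:*/13}
  job_A: interval 13, next fire after T=238 is 247
  job_D: interval 13, next fire after T=238 is 247
Earliest = 247, winner (lex tiebreak) = job_A

Answer: job_A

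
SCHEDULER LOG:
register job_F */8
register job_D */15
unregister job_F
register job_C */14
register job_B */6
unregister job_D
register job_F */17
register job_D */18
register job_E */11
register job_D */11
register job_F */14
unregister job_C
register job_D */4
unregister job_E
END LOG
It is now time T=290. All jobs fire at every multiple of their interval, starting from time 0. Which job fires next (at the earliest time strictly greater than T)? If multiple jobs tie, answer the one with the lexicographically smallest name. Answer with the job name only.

Op 1: register job_F */8 -> active={job_F:*/8}
Op 2: register job_D */15 -> active={job_D:*/15, job_F:*/8}
Op 3: unregister job_F -> active={job_D:*/15}
Op 4: register job_C */14 -> active={job_C:*/14, job_D:*/15}
Op 5: register job_B */6 -> active={job_B:*/6, job_C:*/14, job_D:*/15}
Op 6: unregister job_D -> active={job_B:*/6, job_C:*/14}
Op 7: register job_F */17 -> active={job_B:*/6, job_C:*/14, job_F:*/17}
Op 8: register job_D */18 -> active={job_B:*/6, job_C:*/14, job_D:*/18, job_F:*/17}
Op 9: register job_E */11 -> active={job_B:*/6, job_C:*/14, job_D:*/18, job_E:*/11, job_F:*/17}
Op 10: register job_D */11 -> active={job_B:*/6, job_C:*/14, job_D:*/11, job_E:*/11, job_F:*/17}
Op 11: register job_F */14 -> active={job_B:*/6, job_C:*/14, job_D:*/11, job_E:*/11, job_F:*/14}
Op 12: unregister job_C -> active={job_B:*/6, job_D:*/11, job_E:*/11, job_F:*/14}
Op 13: register job_D */4 -> active={job_B:*/6, job_D:*/4, job_E:*/11, job_F:*/14}
Op 14: unregister job_E -> active={job_B:*/6, job_D:*/4, job_F:*/14}
  job_B: interval 6, next fire after T=290 is 294
  job_D: interval 4, next fire after T=290 is 292
  job_F: interval 14, next fire after T=290 is 294
Earliest = 292, winner (lex tiebreak) = job_D

Answer: job_D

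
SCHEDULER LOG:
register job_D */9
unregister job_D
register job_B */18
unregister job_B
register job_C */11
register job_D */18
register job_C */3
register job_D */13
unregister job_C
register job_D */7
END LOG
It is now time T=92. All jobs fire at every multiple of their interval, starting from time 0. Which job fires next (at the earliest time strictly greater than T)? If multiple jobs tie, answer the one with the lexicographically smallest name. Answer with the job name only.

Answer: job_D

Derivation:
Op 1: register job_D */9 -> active={job_D:*/9}
Op 2: unregister job_D -> active={}
Op 3: register job_B */18 -> active={job_B:*/18}
Op 4: unregister job_B -> active={}
Op 5: register job_C */11 -> active={job_C:*/11}
Op 6: register job_D */18 -> active={job_C:*/11, job_D:*/18}
Op 7: register job_C */3 -> active={job_C:*/3, job_D:*/18}
Op 8: register job_D */13 -> active={job_C:*/3, job_D:*/13}
Op 9: unregister job_C -> active={job_D:*/13}
Op 10: register job_D */7 -> active={job_D:*/7}
  job_D: interval 7, next fire after T=92 is 98
Earliest = 98, winner (lex tiebreak) = job_D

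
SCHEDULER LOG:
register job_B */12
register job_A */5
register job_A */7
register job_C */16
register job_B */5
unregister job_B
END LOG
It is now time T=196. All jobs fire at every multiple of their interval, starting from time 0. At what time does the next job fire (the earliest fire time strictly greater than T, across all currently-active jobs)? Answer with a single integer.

Op 1: register job_B */12 -> active={job_B:*/12}
Op 2: register job_A */5 -> active={job_A:*/5, job_B:*/12}
Op 3: register job_A */7 -> active={job_A:*/7, job_B:*/12}
Op 4: register job_C */16 -> active={job_A:*/7, job_B:*/12, job_C:*/16}
Op 5: register job_B */5 -> active={job_A:*/7, job_B:*/5, job_C:*/16}
Op 6: unregister job_B -> active={job_A:*/7, job_C:*/16}
  job_A: interval 7, next fire after T=196 is 203
  job_C: interval 16, next fire after T=196 is 208
Earliest fire time = 203 (job job_A)

Answer: 203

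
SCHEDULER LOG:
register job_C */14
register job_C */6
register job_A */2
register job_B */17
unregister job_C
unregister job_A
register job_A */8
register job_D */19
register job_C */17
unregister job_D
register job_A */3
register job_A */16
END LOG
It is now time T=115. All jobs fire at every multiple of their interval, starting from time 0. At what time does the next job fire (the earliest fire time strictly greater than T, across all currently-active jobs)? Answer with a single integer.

Op 1: register job_C */14 -> active={job_C:*/14}
Op 2: register job_C */6 -> active={job_C:*/6}
Op 3: register job_A */2 -> active={job_A:*/2, job_C:*/6}
Op 4: register job_B */17 -> active={job_A:*/2, job_B:*/17, job_C:*/6}
Op 5: unregister job_C -> active={job_A:*/2, job_B:*/17}
Op 6: unregister job_A -> active={job_B:*/17}
Op 7: register job_A */8 -> active={job_A:*/8, job_B:*/17}
Op 8: register job_D */19 -> active={job_A:*/8, job_B:*/17, job_D:*/19}
Op 9: register job_C */17 -> active={job_A:*/8, job_B:*/17, job_C:*/17, job_D:*/19}
Op 10: unregister job_D -> active={job_A:*/8, job_B:*/17, job_C:*/17}
Op 11: register job_A */3 -> active={job_A:*/3, job_B:*/17, job_C:*/17}
Op 12: register job_A */16 -> active={job_A:*/16, job_B:*/17, job_C:*/17}
  job_A: interval 16, next fire after T=115 is 128
  job_B: interval 17, next fire after T=115 is 119
  job_C: interval 17, next fire after T=115 is 119
Earliest fire time = 119 (job job_B)

Answer: 119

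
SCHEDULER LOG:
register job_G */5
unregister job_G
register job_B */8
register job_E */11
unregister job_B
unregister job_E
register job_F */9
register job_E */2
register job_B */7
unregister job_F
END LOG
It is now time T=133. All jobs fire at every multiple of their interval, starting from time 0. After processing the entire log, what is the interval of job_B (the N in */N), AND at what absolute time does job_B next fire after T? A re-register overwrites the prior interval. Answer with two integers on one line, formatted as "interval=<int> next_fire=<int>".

Op 1: register job_G */5 -> active={job_G:*/5}
Op 2: unregister job_G -> active={}
Op 3: register job_B */8 -> active={job_B:*/8}
Op 4: register job_E */11 -> active={job_B:*/8, job_E:*/11}
Op 5: unregister job_B -> active={job_E:*/11}
Op 6: unregister job_E -> active={}
Op 7: register job_F */9 -> active={job_F:*/9}
Op 8: register job_E */2 -> active={job_E:*/2, job_F:*/9}
Op 9: register job_B */7 -> active={job_B:*/7, job_E:*/2, job_F:*/9}
Op 10: unregister job_F -> active={job_B:*/7, job_E:*/2}
Final interval of job_B = 7
Next fire of job_B after T=133: (133//7+1)*7 = 140

Answer: interval=7 next_fire=140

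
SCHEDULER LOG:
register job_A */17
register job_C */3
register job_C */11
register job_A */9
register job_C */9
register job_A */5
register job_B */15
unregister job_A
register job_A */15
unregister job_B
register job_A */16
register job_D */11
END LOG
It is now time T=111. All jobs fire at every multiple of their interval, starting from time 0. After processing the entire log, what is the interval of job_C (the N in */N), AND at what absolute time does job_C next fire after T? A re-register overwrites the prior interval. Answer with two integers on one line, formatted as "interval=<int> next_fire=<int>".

Answer: interval=9 next_fire=117

Derivation:
Op 1: register job_A */17 -> active={job_A:*/17}
Op 2: register job_C */3 -> active={job_A:*/17, job_C:*/3}
Op 3: register job_C */11 -> active={job_A:*/17, job_C:*/11}
Op 4: register job_A */9 -> active={job_A:*/9, job_C:*/11}
Op 5: register job_C */9 -> active={job_A:*/9, job_C:*/9}
Op 6: register job_A */5 -> active={job_A:*/5, job_C:*/9}
Op 7: register job_B */15 -> active={job_A:*/5, job_B:*/15, job_C:*/9}
Op 8: unregister job_A -> active={job_B:*/15, job_C:*/9}
Op 9: register job_A */15 -> active={job_A:*/15, job_B:*/15, job_C:*/9}
Op 10: unregister job_B -> active={job_A:*/15, job_C:*/9}
Op 11: register job_A */16 -> active={job_A:*/16, job_C:*/9}
Op 12: register job_D */11 -> active={job_A:*/16, job_C:*/9, job_D:*/11}
Final interval of job_C = 9
Next fire of job_C after T=111: (111//9+1)*9 = 117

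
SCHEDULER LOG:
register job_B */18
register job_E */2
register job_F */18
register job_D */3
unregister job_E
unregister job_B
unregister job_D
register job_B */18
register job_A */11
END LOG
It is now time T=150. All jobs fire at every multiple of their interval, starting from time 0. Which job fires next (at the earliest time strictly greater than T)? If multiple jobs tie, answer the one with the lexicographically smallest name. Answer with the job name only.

Answer: job_A

Derivation:
Op 1: register job_B */18 -> active={job_B:*/18}
Op 2: register job_E */2 -> active={job_B:*/18, job_E:*/2}
Op 3: register job_F */18 -> active={job_B:*/18, job_E:*/2, job_F:*/18}
Op 4: register job_D */3 -> active={job_B:*/18, job_D:*/3, job_E:*/2, job_F:*/18}
Op 5: unregister job_E -> active={job_B:*/18, job_D:*/3, job_F:*/18}
Op 6: unregister job_B -> active={job_D:*/3, job_F:*/18}
Op 7: unregister job_D -> active={job_F:*/18}
Op 8: register job_B */18 -> active={job_B:*/18, job_F:*/18}
Op 9: register job_A */11 -> active={job_A:*/11, job_B:*/18, job_F:*/18}
  job_A: interval 11, next fire after T=150 is 154
  job_B: interval 18, next fire after T=150 is 162
  job_F: interval 18, next fire after T=150 is 162
Earliest = 154, winner (lex tiebreak) = job_A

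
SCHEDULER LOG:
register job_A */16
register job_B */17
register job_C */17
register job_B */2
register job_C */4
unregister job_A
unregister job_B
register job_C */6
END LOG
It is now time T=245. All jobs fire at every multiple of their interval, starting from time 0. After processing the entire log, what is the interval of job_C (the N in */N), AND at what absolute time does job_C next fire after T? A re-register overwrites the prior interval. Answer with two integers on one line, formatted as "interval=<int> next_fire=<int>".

Op 1: register job_A */16 -> active={job_A:*/16}
Op 2: register job_B */17 -> active={job_A:*/16, job_B:*/17}
Op 3: register job_C */17 -> active={job_A:*/16, job_B:*/17, job_C:*/17}
Op 4: register job_B */2 -> active={job_A:*/16, job_B:*/2, job_C:*/17}
Op 5: register job_C */4 -> active={job_A:*/16, job_B:*/2, job_C:*/4}
Op 6: unregister job_A -> active={job_B:*/2, job_C:*/4}
Op 7: unregister job_B -> active={job_C:*/4}
Op 8: register job_C */6 -> active={job_C:*/6}
Final interval of job_C = 6
Next fire of job_C after T=245: (245//6+1)*6 = 246

Answer: interval=6 next_fire=246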